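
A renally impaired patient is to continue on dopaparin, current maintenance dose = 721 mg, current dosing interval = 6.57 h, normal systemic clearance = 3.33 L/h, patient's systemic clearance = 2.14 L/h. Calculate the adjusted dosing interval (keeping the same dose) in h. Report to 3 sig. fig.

10.2 h

To keep the same average steady-state level, dosing rate must scale with clearance.
CL ratio = 2.14 / 3.33 = 0.6426
New interval (same dose) = 6.57 / 0.6426 = 10.22 h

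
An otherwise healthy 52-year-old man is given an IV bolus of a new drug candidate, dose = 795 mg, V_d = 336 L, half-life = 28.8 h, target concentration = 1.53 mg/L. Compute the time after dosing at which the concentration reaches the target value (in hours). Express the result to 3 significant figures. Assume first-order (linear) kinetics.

C₀ = Dose / Vd = 795.0 / 336 = 2.366 mg/L
k = ln2 / t½ = 0.693147 / 28.8 = 0.02407 h⁻¹
t = ln(C₀ / C) / k = ln(2.366 / 1.53) / 0.02407
  = ln(1.546) / 0.02407 = 0.4357 / 0.02407 = 18.10 h

18.1 h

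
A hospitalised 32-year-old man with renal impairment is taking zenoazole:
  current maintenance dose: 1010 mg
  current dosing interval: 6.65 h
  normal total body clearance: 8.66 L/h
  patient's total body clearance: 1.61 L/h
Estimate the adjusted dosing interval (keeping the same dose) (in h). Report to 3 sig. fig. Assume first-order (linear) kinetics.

To keep the same average steady-state level, dosing rate must scale with clearance.
CL ratio = 1.61 / 8.66 = 0.1859
New interval (same dose) = 6.65 / 0.1859 = 35.77 h

35.8 h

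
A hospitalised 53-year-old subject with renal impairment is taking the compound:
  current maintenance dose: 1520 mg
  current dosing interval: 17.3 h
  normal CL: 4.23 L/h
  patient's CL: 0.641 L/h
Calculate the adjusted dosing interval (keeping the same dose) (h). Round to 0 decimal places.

To keep the same average steady-state level, dosing rate must scale with clearance.
CL ratio = 0.641 / 4.23 = 0.1515
New interval (same dose) = 17.3 / 0.1515 = 114.2 h

114 h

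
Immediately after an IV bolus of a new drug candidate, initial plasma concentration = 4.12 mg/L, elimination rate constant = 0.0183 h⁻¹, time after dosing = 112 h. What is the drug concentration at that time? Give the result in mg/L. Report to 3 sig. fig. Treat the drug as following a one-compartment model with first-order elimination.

0.531 mg/L

C = C₀ · e^(−k·t) = 4.120 × e^(−0.01830 × 112)
  = 4.120 × 0.1288 = 0.5307 mg/L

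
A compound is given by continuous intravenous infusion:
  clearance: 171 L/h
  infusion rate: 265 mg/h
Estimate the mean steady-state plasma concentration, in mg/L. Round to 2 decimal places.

1.55 mg/L

At steady state Css = R₀ / CL = 265 / 171.0 = 1.550 mg/L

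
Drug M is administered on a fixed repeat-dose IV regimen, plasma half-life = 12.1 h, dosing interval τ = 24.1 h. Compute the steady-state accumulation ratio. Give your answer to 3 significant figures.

k = ln2 / t½ = 0.693147 / 12.1 = 0.05728 h⁻¹
e^(−kτ) = e^(−0.05728 × 24.1) = 0.2515
Accumulation ratio R = 1 / (1 − e^(−kτ)) = 1 / (1 − 0.2515) = 1.336

1.34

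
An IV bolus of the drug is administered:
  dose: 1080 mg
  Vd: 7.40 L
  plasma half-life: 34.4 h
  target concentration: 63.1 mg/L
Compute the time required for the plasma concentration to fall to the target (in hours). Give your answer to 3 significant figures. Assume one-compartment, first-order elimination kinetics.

41.6 h

C₀ = Dose / Vd = 1080 / 7.40 = 145.9 mg/L
k = ln2 / t½ = 0.693147 / 34.4 = 0.02015 h⁻¹
t = ln(C₀ / C) / k = ln(145.9 / 63.1) / 0.02015
  = ln(2.312) / 0.02015 = 0.8381 / 0.02015 = 41.59 h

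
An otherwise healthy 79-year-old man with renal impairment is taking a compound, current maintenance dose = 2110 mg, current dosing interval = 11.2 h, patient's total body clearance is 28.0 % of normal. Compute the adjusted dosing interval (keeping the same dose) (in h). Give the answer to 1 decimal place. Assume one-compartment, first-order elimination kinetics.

40.0 h

To keep the same average steady-state level, dosing rate must scale with clearance.
CL ratio = 28.0 / 100 = 0.2800
New interval (same dose) = 11.2 / 0.2800 = 40.00 h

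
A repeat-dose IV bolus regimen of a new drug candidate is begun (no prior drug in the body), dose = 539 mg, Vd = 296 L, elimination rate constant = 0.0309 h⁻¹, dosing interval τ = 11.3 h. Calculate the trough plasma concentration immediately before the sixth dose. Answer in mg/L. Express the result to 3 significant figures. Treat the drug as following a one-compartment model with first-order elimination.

3.60 mg/L

C₀ per dose = Dose / Vd = 539 / 296 = 1.821 mg/L
Fraction remaining after one interval: r = e^(−kτ) = e^(−0.03090 × 11.3) = 0.7053
Before dose 6, 5 doses have been given (aged 1τ, 2τ, 3τ, 4τ, 5τ).
C_trough = C₀ × (r + r² + … + r^5) = C₀ × r(1−r^5)/(1−r)
        = 1.821 × 0.7053 × (1 − 0.1745) / (1 − 0.7053) = 3.598 mg/L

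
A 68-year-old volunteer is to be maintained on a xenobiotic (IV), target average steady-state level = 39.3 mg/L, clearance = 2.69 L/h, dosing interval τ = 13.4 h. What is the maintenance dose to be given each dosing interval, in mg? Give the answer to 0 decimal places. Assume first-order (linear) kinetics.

At steady state, Dose/τ = Css × CL.
Dose = Css × CL × τ = 39.3 × 2.690 × 13.4 = 1417 mg

1417 mg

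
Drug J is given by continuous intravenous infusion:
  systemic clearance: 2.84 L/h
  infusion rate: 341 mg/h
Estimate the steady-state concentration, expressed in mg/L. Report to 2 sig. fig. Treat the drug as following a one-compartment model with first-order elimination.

120 mg/L

At steady state Css = R₀ / CL = 341 / 2.840 = 120.1 mg/L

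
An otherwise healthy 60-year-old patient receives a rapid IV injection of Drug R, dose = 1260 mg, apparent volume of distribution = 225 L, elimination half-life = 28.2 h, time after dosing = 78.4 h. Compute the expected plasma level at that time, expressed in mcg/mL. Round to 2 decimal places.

C₀ = Dose / Vd = 1260 / 225 = 5.600 mg/L
k = ln2 / t½ = 0.693147 / 28.2 = 0.02458 h⁻¹
C = C₀ · e^(−k·t) = 5.600 × e^(−0.02458 × 78.4)
  = 5.600 × 0.1456 = 0.8154 mg/L
(0.8154 mg/L = 0.8154 mcg/mL)

0.82 mcg/mL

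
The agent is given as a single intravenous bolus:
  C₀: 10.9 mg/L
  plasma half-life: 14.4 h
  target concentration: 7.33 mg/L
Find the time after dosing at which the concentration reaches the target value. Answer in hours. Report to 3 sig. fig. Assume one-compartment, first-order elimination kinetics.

k = ln2 / t½ = 0.693147 / 14.4 = 0.04814 h⁻¹
t = ln(C₀ / C) / k = ln(10.90 / 7.33) / 0.04814
  = ln(1.487) / 0.04814 = 0.3968 / 0.04814 = 8.243 h

8.24 h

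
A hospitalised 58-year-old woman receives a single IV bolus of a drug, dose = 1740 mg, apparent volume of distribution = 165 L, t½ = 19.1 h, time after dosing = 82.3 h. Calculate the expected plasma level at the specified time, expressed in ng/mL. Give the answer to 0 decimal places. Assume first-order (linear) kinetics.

532 ng/mL

C₀ = Dose / Vd = 1740 / 165 = 10.55 mg/L
k = ln2 / t½ = 0.693147 / 19.1 = 0.03629 h⁻¹
C = C₀ · e^(−k·t) = 10.55 × e^(−0.03629 × 82.3)
  = 10.55 × 0.05046 = 0.5324 mg/L
Convert: 0.5324 mg/L × 1000 = 532.4 ng/mL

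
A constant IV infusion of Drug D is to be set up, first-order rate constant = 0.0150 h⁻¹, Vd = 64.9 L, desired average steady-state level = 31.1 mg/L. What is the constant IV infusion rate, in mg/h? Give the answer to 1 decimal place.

30.3 mg/h

CL = k × Vd = 0.01500 × 64.9 = 0.9735 L/h
At steady state, infusion rate R₀ = Css × CL = 31.1 × 0.9735 = 30.28 mg/h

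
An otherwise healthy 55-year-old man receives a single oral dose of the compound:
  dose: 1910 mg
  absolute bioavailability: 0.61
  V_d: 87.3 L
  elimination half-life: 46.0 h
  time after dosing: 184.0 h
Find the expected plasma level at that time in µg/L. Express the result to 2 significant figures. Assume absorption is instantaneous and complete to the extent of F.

Amount reaching circulation = F × Dose = 0.61 × 1910 = 1165 mg
C₀ = F·Dose / Vd = 1165 / 87.3 = 13.34 mg/L
k = ln2 / t½ = 0.693147 / 46.0 = 0.01507 h⁻¹
t / t½ = 184.0 / 46.0 = 4 half-lives
C = C₀ × (1/2)^4 = 13.34 × 0.06250 = 0.8338 mg/L
Convert: 0.8338 mg/L × 1000 = 833.8 µg/L

830 µg/L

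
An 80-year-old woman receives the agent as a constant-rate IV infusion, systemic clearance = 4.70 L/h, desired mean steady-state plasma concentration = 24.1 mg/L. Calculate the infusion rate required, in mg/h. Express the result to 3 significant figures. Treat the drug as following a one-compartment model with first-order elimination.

113 mg/h

At steady state, infusion rate R₀ = Css × CL = 24.1 × 4.700 = 113.3 mg/h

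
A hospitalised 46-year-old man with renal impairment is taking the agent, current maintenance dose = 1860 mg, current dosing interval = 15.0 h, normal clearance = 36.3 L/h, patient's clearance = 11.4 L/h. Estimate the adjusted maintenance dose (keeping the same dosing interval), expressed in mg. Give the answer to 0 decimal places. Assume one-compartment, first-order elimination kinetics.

To keep the same average steady-state level, dosing rate must scale with clearance.
CL ratio = 11.4 / 36.3 = 0.3140
New dose (same interval) = 1860 × 0.3140 = 584.0 mg

584 mg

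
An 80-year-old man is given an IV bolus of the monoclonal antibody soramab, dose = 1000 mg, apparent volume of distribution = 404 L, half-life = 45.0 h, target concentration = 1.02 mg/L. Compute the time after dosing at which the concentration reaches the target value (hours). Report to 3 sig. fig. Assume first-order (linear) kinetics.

57.6 h

C₀ = Dose / Vd = 1000 / 404 = 2.475 mg/L
k = ln2 / t½ = 0.693147 / 45.0 = 0.01540 h⁻¹
t = ln(C₀ / C) / k = ln(2.475 / 1.02) / 0.01540
  = ln(2.426) / 0.01540 = 0.8862 / 0.01540 = 57.55 h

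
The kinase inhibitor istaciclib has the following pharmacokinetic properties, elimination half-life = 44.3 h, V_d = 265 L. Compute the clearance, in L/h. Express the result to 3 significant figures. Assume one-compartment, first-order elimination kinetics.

4.15 L/h

k = ln2 / t½ = 0.693147 / 44.3 = 0.01565 h⁻¹
CL = k × Vd = 0.01565 × 265 = 4.147 L/h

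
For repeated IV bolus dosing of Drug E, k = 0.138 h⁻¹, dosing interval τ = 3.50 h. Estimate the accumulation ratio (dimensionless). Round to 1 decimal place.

e^(−kτ) = e^(−0.1380 × 3.50) = 0.6169
Accumulation ratio R = 1 / (1 − e^(−kτ)) = 1 / (1 − 0.6169) = 2.610

2.6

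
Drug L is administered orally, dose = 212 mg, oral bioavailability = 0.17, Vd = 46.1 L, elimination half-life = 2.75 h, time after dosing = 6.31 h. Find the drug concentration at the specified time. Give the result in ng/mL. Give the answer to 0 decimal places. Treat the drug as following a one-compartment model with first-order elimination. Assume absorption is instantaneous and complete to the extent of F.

159 ng/mL

Amount reaching circulation = F × Dose = 0.17 × 212.0 = 36.04 mg
C₀ = F·Dose / Vd = 36.04 / 46.1 = 0.7818 mg/L
k = ln2 / t½ = 0.693147 / 2.75 = 0.2521 h⁻¹
C = C₀ · e^(−k·t) = 0.7818 × e^(−0.2521 × 6.31)
  = 0.7818 × 0.2038 = 0.1593 mg/L
Convert: 0.1593 mg/L × 1000 = 159.3 ng/mL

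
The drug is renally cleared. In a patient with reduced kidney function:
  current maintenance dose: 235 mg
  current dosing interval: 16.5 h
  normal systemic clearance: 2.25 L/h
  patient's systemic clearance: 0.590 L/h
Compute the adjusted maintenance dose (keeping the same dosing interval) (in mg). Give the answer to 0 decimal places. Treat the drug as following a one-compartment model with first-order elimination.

To keep the same average steady-state level, dosing rate must scale with clearance.
CL ratio = 0.590 / 2.25 = 0.2622
New dose (same interval) = 235 × 0.2622 = 61.62 mg

62 mg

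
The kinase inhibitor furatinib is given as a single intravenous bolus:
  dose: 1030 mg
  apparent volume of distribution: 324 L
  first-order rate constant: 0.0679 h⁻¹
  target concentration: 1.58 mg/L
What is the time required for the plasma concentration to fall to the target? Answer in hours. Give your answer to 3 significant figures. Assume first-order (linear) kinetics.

C₀ = Dose / Vd = 1030 / 324 = 3.179 mg/L
t = ln(C₀ / C) / k = ln(3.179 / 1.58) / 0.06790
  = ln(2.012) / 0.06790 = 0.6991 / 0.06790 = 10.30 h

10.3 h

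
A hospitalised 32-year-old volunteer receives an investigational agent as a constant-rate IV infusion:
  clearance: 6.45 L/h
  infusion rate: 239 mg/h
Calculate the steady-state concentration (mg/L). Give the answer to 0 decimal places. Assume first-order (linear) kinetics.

37 mg/L

At steady state Css = R₀ / CL = 239 / 6.450 = 37.05 mg/L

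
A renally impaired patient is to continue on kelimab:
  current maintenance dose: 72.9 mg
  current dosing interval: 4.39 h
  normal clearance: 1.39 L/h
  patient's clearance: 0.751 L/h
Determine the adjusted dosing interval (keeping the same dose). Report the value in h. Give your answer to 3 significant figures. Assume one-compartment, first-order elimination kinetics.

8.13 h

To keep the same average steady-state level, dosing rate must scale with clearance.
CL ratio = 0.751 / 1.39 = 0.5403
New interval (same dose) = 4.39 / 0.5403 = 8.125 h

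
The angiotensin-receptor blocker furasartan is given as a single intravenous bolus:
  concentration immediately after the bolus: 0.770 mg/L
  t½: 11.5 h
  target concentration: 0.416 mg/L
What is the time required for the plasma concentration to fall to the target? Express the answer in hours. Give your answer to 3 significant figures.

k = ln2 / t½ = 0.693147 / 11.5 = 0.06027 h⁻¹
t = ln(C₀ / C) / k = ln(0.7700 / 0.416) / 0.06027
  = ln(1.851) / 0.06027 = 0.6157 / 0.06027 = 10.22 h

10.2 h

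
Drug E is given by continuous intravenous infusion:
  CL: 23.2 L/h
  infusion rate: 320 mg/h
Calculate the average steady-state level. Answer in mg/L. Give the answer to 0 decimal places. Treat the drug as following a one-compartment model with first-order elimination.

14 mg/L

At steady state Css = R₀ / CL = 320 / 23.20 = 13.79 mg/L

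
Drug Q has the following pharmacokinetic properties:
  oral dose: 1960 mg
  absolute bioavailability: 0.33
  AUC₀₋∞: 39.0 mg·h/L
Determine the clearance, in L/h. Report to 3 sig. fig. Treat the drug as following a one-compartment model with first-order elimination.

16.6 L/h

CL = F·Dose / AUC = 0.33 × 1960 / 39.0 = 16.58 L/h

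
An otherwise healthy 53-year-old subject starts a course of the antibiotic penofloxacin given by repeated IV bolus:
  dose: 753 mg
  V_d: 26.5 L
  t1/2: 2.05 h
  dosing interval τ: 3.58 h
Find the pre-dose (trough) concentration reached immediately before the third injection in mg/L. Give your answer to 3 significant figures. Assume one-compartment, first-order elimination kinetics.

11.0 mg/L

C₀ per dose = Dose / Vd = 753 / 26.5 = 28.42 mg/L
k = ln2 / t½ = 0.693147 / 2.05 = 0.3381 h⁻¹
Fraction remaining after one interval: r = e^(−kτ) = e^(−0.3381 × 3.58) = 0.2981
Before dose 3, 2 doses have been given (aged 1τ, 2τ).
C_trough = C₀ × (r + r²) = 28.42 × (0.2981 + 0.08886) = 11.00 mg/L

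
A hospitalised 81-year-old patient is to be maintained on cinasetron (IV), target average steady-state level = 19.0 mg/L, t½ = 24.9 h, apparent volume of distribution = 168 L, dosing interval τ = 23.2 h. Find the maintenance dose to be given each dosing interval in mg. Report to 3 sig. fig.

2060 mg

k = ln2 / t½ = 0.693147 / 24.9 = 0.02784 h⁻¹
CL = k × Vd = 0.02784 × 168 = 4.677 L/h
At steady state, Dose/τ = Css × CL.
Dose = Css × CL × τ = 19.0 × 4.677 × 23.2 = 2062 mg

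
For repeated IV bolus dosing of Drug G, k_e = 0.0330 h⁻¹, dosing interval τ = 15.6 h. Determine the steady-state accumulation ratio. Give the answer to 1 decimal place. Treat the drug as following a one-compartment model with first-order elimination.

2.5

e^(−kτ) = e^(−0.03300 × 15.6) = 0.5976
Accumulation ratio R = 1 / (1 − e^(−kτ)) = 1 / (1 − 0.5976) = 2.485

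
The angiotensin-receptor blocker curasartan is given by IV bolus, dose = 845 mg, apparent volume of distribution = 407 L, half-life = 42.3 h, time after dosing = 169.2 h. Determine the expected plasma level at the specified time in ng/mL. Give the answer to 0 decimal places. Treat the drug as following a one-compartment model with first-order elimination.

C₀ = Dose / Vd = 845.0 / 407 = 2.076 mg/L
k = ln2 / t½ = 0.693147 / 42.3 = 0.01639 h⁻¹
t / t½ = 169.2 / 42.3 = 4 half-lives
C = C₀ × (1/2)^4 = 2.076 × 0.06250 = 0.1298 mg/L
Convert: 0.1298 mg/L × 1000 = 129.8 ng/mL

130 ng/mL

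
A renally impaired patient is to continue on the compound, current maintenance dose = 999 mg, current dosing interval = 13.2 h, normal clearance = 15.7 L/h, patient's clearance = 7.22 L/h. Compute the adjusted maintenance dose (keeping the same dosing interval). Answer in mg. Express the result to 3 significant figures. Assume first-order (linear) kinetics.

To keep the same average steady-state level, dosing rate must scale with clearance.
CL ratio = 7.22 / 15.7 = 0.4599
New dose (same interval) = 999 × 0.4599 = 459.4 mg

459 mg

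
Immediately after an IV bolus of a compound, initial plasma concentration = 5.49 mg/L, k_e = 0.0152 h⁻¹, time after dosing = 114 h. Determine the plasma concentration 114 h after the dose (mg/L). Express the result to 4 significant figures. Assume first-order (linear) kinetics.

C = C₀ · e^(−k·t) = 5.490 × e^(−0.01520 × 114)
  = 5.490 × 0.1768 = 0.9706 mg/L

0.9706 mg/L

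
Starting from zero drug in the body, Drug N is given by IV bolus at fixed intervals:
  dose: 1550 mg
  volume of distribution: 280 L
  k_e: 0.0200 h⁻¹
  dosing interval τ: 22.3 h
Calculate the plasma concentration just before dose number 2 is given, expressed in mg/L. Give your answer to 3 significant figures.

C₀ per dose = Dose / Vd = 1550 / 280 = 5.536 mg/L
Fraction remaining after one interval: r = e^(−kτ) = e^(−0.02000 × 22.3) = 0.6402
Before dose 2, 1 dose has been given (aged 1τ).
C_trough = C₀ × r = 5.536 × 0.6402 = 3.544 mg/L

3.54 mg/L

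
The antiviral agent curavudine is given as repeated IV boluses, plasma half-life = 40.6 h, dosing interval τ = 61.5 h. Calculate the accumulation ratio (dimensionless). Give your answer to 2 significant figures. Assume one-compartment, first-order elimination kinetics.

k = ln2 / t½ = 0.693147 / 40.6 = 0.01707 h⁻¹
e^(−kτ) = e^(−0.01707 × 61.5) = 0.3500
Accumulation ratio R = 1 / (1 − e^(−kτ)) = 1 / (1 − 0.3500) = 1.538

1.5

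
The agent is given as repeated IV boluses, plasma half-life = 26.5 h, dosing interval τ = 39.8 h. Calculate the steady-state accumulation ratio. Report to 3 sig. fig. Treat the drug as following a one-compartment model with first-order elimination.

1.55

k = ln2 / t½ = 0.693147 / 26.5 = 0.02616 h⁻¹
e^(−kτ) = e^(−0.02616 × 39.8) = 0.3530
Accumulation ratio R = 1 / (1 − e^(−kτ)) = 1 / (1 − 0.3530) = 1.546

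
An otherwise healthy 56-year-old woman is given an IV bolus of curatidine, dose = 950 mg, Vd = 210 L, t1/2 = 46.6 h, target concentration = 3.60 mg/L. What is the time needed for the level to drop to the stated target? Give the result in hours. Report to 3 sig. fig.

C₀ = Dose / Vd = 950.0 / 210 = 4.524 mg/L
k = ln2 / t½ = 0.693147 / 46.6 = 0.01487 h⁻¹
t = ln(C₀ / C) / k = ln(4.524 / 3.60) / 0.01487
  = ln(1.257) / 0.01487 = 0.2287 / 0.01487 = 15.38 h

15.4 h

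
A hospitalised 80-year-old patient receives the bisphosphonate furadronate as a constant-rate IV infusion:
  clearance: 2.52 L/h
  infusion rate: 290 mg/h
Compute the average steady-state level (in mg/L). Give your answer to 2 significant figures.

120 mg/L

At steady state Css = R₀ / CL = 290 / 2.520 = 115.1 mg/L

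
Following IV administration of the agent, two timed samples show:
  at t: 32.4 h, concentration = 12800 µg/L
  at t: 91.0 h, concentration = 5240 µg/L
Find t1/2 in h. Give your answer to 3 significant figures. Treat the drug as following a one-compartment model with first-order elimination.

45.5 h

k = ln(C₁/C₂) / (t₂ − t₁) = ln(12800/5240) / (91.0 − 32.4)
  = 0.8931 / 58.60 = 0.01524 h⁻¹
t½ = ln2 / k = 0.693147 / 0.01524 = 45.48 h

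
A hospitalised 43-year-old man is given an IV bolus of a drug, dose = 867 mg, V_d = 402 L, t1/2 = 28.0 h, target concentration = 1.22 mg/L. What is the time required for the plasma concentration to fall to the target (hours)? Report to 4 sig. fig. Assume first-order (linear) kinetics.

23.01 h

C₀ = Dose / Vd = 867.0 / 402 = 2.157 mg/L
k = ln2 / t½ = 0.693147 / 28.0 = 0.02476 h⁻¹
t = ln(C₀ / C) / k = ln(2.157 / 1.22) / 0.02476
  = ln(1.768) / 0.02476 = 0.5698 / 0.02476 = 23.01 h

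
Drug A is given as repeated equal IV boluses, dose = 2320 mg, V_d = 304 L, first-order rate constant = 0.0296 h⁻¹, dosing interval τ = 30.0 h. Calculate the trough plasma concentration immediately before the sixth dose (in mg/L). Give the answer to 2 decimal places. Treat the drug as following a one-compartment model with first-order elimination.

C₀ per dose = Dose / Vd = 2320 / 304 = 7.632 mg/L
Fraction remaining after one interval: r = e^(−kτ) = e^(−0.02960 × 30.0) = 0.4115
Before dose 6, 5 doses have been given (aged 1τ, 2τ, 3τ, 4τ, 5τ).
C_trough = C₀ × (r + r² + … + r^5) = C₀ × r(1−r^5)/(1−r)
        = 7.632 × 0.4115 × (1 − 0.01180) / (1 − 0.4115) = 5.274 mg/L

5.27 mg/L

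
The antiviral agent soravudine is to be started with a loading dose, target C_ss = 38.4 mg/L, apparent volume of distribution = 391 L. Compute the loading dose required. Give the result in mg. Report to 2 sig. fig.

15000 mg

LD = Css × Vd = 38.4 × 391 = 15010 mg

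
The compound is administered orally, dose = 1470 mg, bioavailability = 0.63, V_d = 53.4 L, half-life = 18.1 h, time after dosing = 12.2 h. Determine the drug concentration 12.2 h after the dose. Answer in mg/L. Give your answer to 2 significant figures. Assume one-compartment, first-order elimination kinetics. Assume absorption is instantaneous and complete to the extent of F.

11 mg/L

Amount reaching circulation = F × Dose = 0.63 × 1470 = 926.1 mg
C₀ = F·Dose / Vd = 926.1 / 53.4 = 17.34 mg/L
k = ln2 / t½ = 0.693147 / 18.1 = 0.03830 h⁻¹
C = C₀ · e^(−k·t) = 17.34 × e^(−0.03830 × 12.2)
  = 17.34 × 0.6267 = 10.87 mg/L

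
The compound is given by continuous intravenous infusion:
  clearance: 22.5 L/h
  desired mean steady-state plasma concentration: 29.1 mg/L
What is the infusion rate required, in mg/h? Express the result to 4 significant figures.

At steady state, infusion rate R₀ = Css × CL = 29.1 × 22.50 = 654.8 mg/h

654.8 mg/h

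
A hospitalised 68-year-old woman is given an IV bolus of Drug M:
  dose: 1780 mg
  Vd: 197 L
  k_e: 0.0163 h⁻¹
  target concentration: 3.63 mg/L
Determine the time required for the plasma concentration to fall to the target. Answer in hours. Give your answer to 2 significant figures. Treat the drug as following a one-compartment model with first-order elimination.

C₀ = Dose / Vd = 1780 / 197 = 9.036 mg/L
t = ln(C₀ / C) / k = ln(9.036 / 3.63) / 0.01630
  = ln(2.489) / 0.01630 = 0.9119 / 0.01630 = 55.94 h

56 h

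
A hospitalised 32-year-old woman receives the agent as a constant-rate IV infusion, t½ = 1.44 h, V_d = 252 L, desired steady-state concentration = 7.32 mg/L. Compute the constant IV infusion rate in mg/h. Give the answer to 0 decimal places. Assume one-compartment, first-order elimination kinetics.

888 mg/h

k = ln2 / t½ = 0.693147 / 1.44 = 0.4814 h⁻¹
CL = k × Vd = 0.4814 × 252 = 121.3 L/h
At steady state, infusion rate R₀ = Css × CL = 7.32 × 121.3 = 887.9 mg/h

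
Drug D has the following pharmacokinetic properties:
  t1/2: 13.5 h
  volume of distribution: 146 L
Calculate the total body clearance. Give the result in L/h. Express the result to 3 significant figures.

k = ln2 / t½ = 0.693147 / 13.5 = 0.05134 h⁻¹
CL = k × Vd = 0.05134 × 146 = 7.496 L/h

7.50 L/h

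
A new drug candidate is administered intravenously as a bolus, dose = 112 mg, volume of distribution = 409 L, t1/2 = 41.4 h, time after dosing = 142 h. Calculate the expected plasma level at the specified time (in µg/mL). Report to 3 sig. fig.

0.0254 µg/mL

C₀ = Dose / Vd = 112.0 / 409 = 0.2738 mg/L
k = ln2 / t½ = 0.693147 / 41.4 = 0.01674 h⁻¹
C = C₀ · e^(−k·t) = 0.2738 × e^(−0.01674 × 142)
  = 0.2738 × 0.09282 = 0.02541 mg/L
(0.02541 mg/L = 0.02541 µg/mL)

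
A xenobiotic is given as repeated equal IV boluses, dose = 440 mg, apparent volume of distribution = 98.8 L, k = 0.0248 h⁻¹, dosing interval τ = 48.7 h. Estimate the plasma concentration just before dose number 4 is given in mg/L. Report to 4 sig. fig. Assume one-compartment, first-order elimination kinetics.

C₀ per dose = Dose / Vd = 440 / 98.8 = 4.453 mg/L
Fraction remaining after one interval: r = e^(−kτ) = e^(−0.02480 × 48.7) = 0.2989
Before dose 4, 3 doses have been given (aged 1τ, 2τ, 3τ).
C_trough = C₀ × (r + r² + … + r^3) = C₀ × r(1−r^3)/(1−r)
        = 4.453 × 0.2989 × (1 − 0.02670) / (1 − 0.2989) = 1.848 mg/L

1.848 mg/L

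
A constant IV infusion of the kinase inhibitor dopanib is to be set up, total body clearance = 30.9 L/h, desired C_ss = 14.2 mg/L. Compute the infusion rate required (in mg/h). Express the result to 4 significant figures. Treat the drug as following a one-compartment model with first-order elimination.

At steady state, infusion rate R₀ = Css × CL = 14.2 × 30.90 = 438.8 mg/h

438.8 mg/h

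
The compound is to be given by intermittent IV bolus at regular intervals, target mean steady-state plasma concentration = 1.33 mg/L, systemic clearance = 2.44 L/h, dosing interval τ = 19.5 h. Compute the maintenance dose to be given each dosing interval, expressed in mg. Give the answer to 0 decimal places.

63 mg

At steady state, Dose/τ = Css × CL.
Dose = Css × CL × τ = 1.33 × 2.440 × 19.5 = 63.28 mg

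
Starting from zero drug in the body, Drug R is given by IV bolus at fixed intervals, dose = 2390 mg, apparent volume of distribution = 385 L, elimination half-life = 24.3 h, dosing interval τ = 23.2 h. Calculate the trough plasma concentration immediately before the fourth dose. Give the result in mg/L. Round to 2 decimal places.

5.71 mg/L

C₀ per dose = Dose / Vd = 2390 / 385 = 6.208 mg/L
k = ln2 / t½ = 0.693147 / 24.3 = 0.02852 h⁻¹
Fraction remaining after one interval: r = e^(−kτ) = e^(−0.02852 × 23.2) = 0.5160
Before dose 4, 3 doses have been given (aged 1τ, 2τ, 3τ).
C_trough = C₀ × (r + r² + … + r^3) = C₀ × r(1−r^3)/(1−r)
        = 6.208 × 0.5160 × (1 − 0.1374) / (1 − 0.5160) = 5.709 mg/L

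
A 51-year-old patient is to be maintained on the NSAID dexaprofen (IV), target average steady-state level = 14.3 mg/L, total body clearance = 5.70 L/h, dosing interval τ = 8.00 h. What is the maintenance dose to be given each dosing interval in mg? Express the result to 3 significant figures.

652 mg

At steady state, Dose/τ = Css × CL.
Dose = Css × CL × τ = 14.3 × 5.700 × 8.00 = 652.1 mg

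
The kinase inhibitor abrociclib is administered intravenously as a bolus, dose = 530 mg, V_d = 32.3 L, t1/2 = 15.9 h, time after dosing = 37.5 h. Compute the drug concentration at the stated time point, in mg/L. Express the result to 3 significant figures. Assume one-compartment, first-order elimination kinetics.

3.20 mg/L

C₀ = Dose / Vd = 530.0 / 32.3 = 16.41 mg/L
k = ln2 / t½ = 0.693147 / 15.9 = 0.04359 h⁻¹
C = C₀ · e^(−k·t) = 16.41 × e^(−0.04359 × 37.5)
  = 16.41 × 0.1950 = 3.200 mg/L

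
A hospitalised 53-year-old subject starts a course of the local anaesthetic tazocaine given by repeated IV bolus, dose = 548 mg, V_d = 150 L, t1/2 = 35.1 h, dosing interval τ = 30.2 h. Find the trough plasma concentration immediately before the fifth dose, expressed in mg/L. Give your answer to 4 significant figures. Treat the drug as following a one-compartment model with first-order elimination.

C₀ per dose = Dose / Vd = 548 / 150 = 3.653 mg/L
k = ln2 / t½ = 0.693147 / 35.1 = 0.01975 h⁻¹
Fraction remaining after one interval: r = e^(−kτ) = e^(−0.01975 × 30.2) = 0.5508
Before dose 5, 4 doses have been given (aged 1τ, 2τ, 3τ, 4τ).
C_trough = C₀ × (r + r² + … + r^4) = C₀ × r(1−r^4)/(1−r)
        = 3.653 × 0.5508 × (1 − 0.09204) / (1 − 0.5508) = 4.067 mg/L

4.067 mg/L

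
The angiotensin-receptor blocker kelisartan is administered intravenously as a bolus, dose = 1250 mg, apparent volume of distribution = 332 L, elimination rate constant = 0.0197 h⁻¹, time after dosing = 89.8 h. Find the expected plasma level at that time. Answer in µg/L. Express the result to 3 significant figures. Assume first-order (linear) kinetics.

C₀ = Dose / Vd = 1250 / 332 = 3.765 mg/L
C = C₀ · e^(−k·t) = 3.765 × e^(−0.01970 × 89.8)
  = 3.765 × 0.1705 = 0.6419 mg/L
Convert: 0.6419 mg/L × 1000 = 641.9 µg/L

642 µg/L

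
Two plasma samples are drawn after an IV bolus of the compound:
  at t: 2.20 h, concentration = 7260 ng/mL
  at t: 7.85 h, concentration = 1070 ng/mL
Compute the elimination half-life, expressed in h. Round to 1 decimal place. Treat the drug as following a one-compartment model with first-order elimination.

k = ln(C₁/C₂) / (t₂ − t₁) = ln(7260/1070) / (7.85 − 2.20)
  = 1.915 / 5.650 = 0.3389 h⁻¹
t½ = ln2 / k = 0.693147 / 0.3389 = 2.045 h

2.0 h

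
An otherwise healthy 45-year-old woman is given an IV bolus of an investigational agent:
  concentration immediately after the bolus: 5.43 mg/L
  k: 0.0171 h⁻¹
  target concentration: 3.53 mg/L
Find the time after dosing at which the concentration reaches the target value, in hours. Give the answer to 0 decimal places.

t = ln(C₀ / C) / k = ln(5.430 / 3.53) / 0.01710
  = ln(1.538) / 0.01710 = 0.4305 / 0.01710 = 25.18 h

25 h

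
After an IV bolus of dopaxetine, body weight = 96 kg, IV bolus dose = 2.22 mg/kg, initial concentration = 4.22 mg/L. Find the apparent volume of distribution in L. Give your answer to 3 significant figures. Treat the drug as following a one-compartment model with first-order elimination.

50.5 L

Dose = 2.22 × 96 = 213.1 mg
Vd = Dose / C₀ = 213.1 / 4.22 = 50.50 L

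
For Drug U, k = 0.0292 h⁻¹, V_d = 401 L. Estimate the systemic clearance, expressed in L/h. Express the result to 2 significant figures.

CL = k × Vd = 0.0292 × 401 = 11.71 L/h

12 L/h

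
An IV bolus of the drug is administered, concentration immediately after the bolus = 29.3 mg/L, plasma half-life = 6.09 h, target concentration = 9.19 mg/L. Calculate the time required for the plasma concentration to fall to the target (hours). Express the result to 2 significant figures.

k = ln2 / t½ = 0.693147 / 6.09 = 0.1138 h⁻¹
t = ln(C₀ / C) / k = ln(29.30 / 9.19) / 0.1138
  = ln(3.188) / 0.1138 = 1.159 / 0.1138 = 10.18 h

10 h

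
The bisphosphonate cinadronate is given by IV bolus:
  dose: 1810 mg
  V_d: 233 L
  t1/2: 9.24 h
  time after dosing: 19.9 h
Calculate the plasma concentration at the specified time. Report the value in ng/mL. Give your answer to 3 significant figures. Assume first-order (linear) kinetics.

C₀ = Dose / Vd = 1810 / 233 = 7.768 mg/L
k = ln2 / t½ = 0.693147 / 9.24 = 0.07502 h⁻¹
C = C₀ · e^(−k·t) = 7.768 × e^(−0.07502 × 19.9)
  = 7.768 × 0.2247 = 1.745 mg/L
Convert: 1.745 mg/L × 1000 = 1745 ng/mL

1750 ng/mL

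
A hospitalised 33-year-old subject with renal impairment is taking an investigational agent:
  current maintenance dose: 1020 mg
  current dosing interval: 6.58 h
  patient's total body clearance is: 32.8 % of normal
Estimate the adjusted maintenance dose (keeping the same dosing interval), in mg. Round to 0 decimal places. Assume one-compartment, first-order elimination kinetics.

To keep the same average steady-state level, dosing rate must scale with clearance.
CL ratio = 32.8 / 100 = 0.3280
New dose (same interval) = 1020 × 0.3280 = 334.6 mg

335 mg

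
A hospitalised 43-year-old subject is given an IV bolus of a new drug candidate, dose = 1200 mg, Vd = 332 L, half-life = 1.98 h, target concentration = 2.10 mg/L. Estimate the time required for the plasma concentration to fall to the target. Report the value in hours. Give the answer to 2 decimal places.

C₀ = Dose / Vd = 1200 / 332 = 3.614 mg/L
k = ln2 / t½ = 0.693147 / 1.98 = 0.3501 h⁻¹
t = ln(C₀ / C) / k = ln(3.614 / 2.10) / 0.3501
  = ln(1.721) / 0.3501 = 0.5429 / 0.3501 = 1.551 h

1.55 h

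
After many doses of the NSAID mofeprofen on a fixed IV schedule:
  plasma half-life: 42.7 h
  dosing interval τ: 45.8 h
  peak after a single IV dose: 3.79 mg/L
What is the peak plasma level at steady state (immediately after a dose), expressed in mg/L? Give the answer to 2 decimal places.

7.23 mg/L

k = ln2 / t½ = 0.693147 / 42.7 = 0.01623 h⁻¹
e^(−kτ) = e^(−0.01623 × 45.8) = 0.4755
Accumulation ratio R = 1 / (1 − e^(−kτ)) = 1 / (1 − 0.4755) = 1.907
Steady-state peak = C₀ × R = 3.79 × 1.907 = 7.228 mg/L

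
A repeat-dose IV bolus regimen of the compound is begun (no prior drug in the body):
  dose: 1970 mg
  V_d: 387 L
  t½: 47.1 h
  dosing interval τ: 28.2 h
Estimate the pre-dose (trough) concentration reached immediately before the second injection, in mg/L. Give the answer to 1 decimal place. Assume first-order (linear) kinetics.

3.4 mg/L

C₀ per dose = Dose / Vd = 1970 / 387 = 5.090 mg/L
k = ln2 / t½ = 0.693147 / 47.1 = 0.01472 h⁻¹
Fraction remaining after one interval: r = e^(−kτ) = e^(−0.01472 × 28.2) = 0.6603
Before dose 2, 1 dose has been given (aged 1τ).
C_trough = C₀ × r = 5.090 × 0.6603 = 3.361 mg/L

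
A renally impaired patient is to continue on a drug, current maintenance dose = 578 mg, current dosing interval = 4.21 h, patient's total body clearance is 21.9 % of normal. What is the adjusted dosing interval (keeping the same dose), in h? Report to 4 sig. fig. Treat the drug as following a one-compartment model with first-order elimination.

To keep the same average steady-state level, dosing rate must scale with clearance.
CL ratio = 21.9 / 100 = 0.2190
New interval (same dose) = 4.21 / 0.2190 = 19.22 h

19.22 h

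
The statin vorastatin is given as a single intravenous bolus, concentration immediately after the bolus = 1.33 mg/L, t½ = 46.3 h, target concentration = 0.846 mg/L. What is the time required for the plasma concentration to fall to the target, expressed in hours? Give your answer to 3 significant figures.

30.2 h

k = ln2 / t½ = 0.693147 / 46.3 = 0.01497 h⁻¹
t = ln(C₀ / C) / k = ln(1.330 / 0.846) / 0.01497
  = ln(1.572) / 0.01497 = 0.4523 / 0.01497 = 30.21 h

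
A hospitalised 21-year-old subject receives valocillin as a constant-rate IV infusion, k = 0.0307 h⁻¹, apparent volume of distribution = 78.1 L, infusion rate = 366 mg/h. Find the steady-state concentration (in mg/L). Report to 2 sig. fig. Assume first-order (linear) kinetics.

CL = k × Vd = 0.03070 × 78.1 = 2.398 L/h
At steady state Css = R₀ / CL = 366 / 2.398 = 152.6 mg/L

150 mg/L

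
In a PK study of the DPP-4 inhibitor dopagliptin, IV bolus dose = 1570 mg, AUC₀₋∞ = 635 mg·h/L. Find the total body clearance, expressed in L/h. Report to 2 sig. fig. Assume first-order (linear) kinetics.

CL = Dose / AUC = 1570 / 635 = 2.472 L/h

2.5 L/h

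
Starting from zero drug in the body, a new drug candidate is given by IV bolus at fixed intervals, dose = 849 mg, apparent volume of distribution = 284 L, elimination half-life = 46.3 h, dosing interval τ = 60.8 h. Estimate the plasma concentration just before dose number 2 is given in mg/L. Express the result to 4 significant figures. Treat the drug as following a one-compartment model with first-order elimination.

1.203 mg/L

C₀ per dose = Dose / Vd = 849 / 284 = 2.989 mg/L
k = ln2 / t½ = 0.693147 / 46.3 = 0.01497 h⁻¹
Fraction remaining after one interval: r = e^(−kτ) = e^(−0.01497 × 60.8) = 0.4025
Before dose 2, 1 dose has been given (aged 1τ).
C_trough = C₀ × r = 2.989 × 0.4025 = 1.203 mg/L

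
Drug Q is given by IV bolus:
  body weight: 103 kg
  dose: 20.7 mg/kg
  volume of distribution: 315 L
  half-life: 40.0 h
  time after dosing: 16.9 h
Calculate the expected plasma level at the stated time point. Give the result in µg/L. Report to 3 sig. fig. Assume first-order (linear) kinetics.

5050 µg/L

Total dose = 20.7 × 103 = 2132 mg
C₀ = Dose / Vd = 2132 / 315 = 6.768 mg/L
k = ln2 / t½ = 0.693147 / 40.0 = 0.01733 h⁻¹
C = C₀ · e^(−k·t) = 6.768 × e^(−0.01733 × 16.9)
  = 6.768 × 0.7461 = 5.050 mg/L
Convert: 5.050 mg/L × 1000 = 5050 µg/L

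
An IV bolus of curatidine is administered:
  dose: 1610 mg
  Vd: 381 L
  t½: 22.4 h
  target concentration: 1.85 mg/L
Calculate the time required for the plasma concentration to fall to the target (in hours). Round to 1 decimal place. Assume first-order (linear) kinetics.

C₀ = Dose / Vd = 1610 / 381 = 4.226 mg/L
k = ln2 / t½ = 0.693147 / 22.4 = 0.03094 h⁻¹
t = ln(C₀ / C) / k = ln(4.226 / 1.85) / 0.03094
  = ln(2.284) / 0.03094 = 0.8259 / 0.03094 = 26.69 h

26.7 h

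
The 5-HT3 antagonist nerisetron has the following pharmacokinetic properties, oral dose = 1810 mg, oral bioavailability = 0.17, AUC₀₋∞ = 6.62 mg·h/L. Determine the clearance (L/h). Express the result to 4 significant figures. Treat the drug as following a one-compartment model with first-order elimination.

46.48 L/h

CL = F·Dose / AUC = 0.17 × 1810 / 6.62 = 46.48 L/h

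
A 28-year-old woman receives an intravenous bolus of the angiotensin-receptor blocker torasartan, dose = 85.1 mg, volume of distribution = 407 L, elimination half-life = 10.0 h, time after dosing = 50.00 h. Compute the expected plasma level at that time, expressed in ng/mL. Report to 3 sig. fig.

6.53 ng/mL

C₀ = Dose / Vd = 85.10 / 407 = 0.2091 mg/L
k = ln2 / t½ = 0.693147 / 10.0 = 0.06931 h⁻¹
t / t½ = 50.00 / 10.0 = 5 half-lives
C = C₀ × (1/2)^5 = 0.2091 × 0.03125 = 0.006534 mg/L
Convert: 0.006534 mg/L × 1000 = 6.534 ng/mL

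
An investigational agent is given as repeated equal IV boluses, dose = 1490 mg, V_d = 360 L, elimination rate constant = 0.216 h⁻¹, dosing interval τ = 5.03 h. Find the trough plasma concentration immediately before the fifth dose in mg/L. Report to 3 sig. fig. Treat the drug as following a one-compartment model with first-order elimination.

2.08 mg/L

C₀ per dose = Dose / Vd = 1490 / 360 = 4.139 mg/L
Fraction remaining after one interval: r = e^(−kτ) = e^(−0.2160 × 5.03) = 0.3374
Before dose 5, 4 doses have been given (aged 1τ, 2τ, 3τ, 4τ).
C_trough = C₀ × (r + r² + … + r^4) = C₀ × r(1−r^4)/(1−r)
        = 4.139 × 0.3374 × (1 − 0.01296) / (1 − 0.3374) = 2.080 mg/L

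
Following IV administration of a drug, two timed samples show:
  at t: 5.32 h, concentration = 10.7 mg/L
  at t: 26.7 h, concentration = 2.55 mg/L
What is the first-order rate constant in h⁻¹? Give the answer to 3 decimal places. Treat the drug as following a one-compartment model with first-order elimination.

k = ln(C₁/C₂) / (t₂ − t₁) = ln(10.7/2.55) / (26.7 − 5.32)
  = 1.434 / 21.38 = 0.06707 h⁻¹

0.067 h⁻¹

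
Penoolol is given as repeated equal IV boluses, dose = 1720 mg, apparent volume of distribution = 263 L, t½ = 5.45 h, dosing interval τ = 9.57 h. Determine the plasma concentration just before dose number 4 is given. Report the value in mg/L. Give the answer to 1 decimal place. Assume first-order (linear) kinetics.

C₀ per dose = Dose / Vd = 1720 / 263 = 6.540 mg/L
k = ln2 / t½ = 0.693147 / 5.45 = 0.1272 h⁻¹
Fraction remaining after one interval: r = e^(−kτ) = e^(−0.1272 × 9.57) = 0.2960
Before dose 4, 3 doses have been given (aged 1τ, 2τ, 3τ).
C_trough = C₀ × (r + r² + … + r^3) = C₀ × r(1−r^3)/(1−r)
        = 6.540 × 0.2960 × (1 − 0.02593) / (1 − 0.2960) = 2.678 mg/L

2.7 mg/L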